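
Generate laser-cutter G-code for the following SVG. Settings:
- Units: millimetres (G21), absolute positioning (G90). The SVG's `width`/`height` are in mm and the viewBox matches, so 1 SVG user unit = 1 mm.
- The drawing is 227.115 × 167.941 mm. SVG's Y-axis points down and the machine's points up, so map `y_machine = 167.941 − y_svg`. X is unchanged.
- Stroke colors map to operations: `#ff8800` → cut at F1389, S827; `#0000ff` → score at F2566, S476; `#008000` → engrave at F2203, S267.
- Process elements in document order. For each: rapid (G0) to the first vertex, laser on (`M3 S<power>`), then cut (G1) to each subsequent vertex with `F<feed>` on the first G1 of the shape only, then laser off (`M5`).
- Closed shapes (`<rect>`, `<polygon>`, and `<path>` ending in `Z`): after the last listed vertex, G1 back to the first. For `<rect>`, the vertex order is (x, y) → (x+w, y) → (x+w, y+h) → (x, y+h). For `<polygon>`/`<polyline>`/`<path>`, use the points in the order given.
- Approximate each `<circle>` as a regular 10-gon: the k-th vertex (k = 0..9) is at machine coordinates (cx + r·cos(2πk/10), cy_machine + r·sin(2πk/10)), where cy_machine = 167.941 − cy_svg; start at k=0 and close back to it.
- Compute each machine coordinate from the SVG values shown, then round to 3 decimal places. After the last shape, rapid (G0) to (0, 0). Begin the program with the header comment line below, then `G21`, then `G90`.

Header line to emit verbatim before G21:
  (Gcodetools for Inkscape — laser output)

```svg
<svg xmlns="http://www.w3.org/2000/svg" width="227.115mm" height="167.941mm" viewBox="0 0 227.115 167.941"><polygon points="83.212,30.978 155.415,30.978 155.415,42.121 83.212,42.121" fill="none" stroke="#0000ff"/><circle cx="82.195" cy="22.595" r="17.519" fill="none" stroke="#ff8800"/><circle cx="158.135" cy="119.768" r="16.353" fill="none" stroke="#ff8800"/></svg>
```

Since the viewBox matches the mm dimensions, user units are millimetres directly. The only transform is the Y-flip y_m = 167.941 − y_svg.

Shape 1 is a rectangle drawn with `<polygon>`. Its stroke #0000ff means score at S476, F2566. After flipping Y the toolpath is (83.212,136.963) → (155.415,136.963) → (155.415,125.820) → (83.212,125.820) → (83.212,136.963), returning to the start.

Shape 2 is a circle drawn with `<circle>`. Its stroke #ff8800 means cut at S827, F1389. After flipping Y the toolpath is (99.714,145.346) → (96.368,155.643) → (87.609,162.008) → (76.781,162.008) → (68.022,155.643) → (64.676,145.346) → (68.022,135.049) → (76.781,128.684) → (87.609,128.684) → (96.368,135.049) → (99.714,145.346), returning to the start.

Shape 3 is a circle drawn with `<circle>`. Its stroke #ff8800 means cut at S827, F1389. After flipping Y the toolpath is (174.488,48.173) → (171.365,57.785) → (163.188,63.726) → (153.082,63.726) → (144.905,57.785) → (141.782,48.173) → (144.905,38.561) → (153.082,32.620) → (163.188,32.620) → (171.365,38.561) → (174.488,48.173), returning to the start.

(Gcodetools for Inkscape — laser output)
G21
G90
G0 X83.212 Y136.963
M3 S476
G1 X155.415 Y136.963 F2566
G1 X155.415 Y125.820
G1 X83.212 Y125.820
G1 X83.212 Y136.963
M5
G0 X99.714 Y145.346
M3 S827
G1 X96.368 Y155.643 F1389
G1 X87.609 Y162.008
G1 X76.781 Y162.008
G1 X68.022 Y155.643
G1 X64.676 Y145.346
G1 X68.022 Y135.049
G1 X76.781 Y128.684
G1 X87.609 Y128.684
G1 X96.368 Y135.049
G1 X99.714 Y145.346
M5
G0 X174.488 Y48.173
M3 S827
G1 X171.365 Y57.785 F1389
G1 X163.188 Y63.726
G1 X153.082 Y63.726
G1 X144.905 Y57.785
G1 X141.782 Y48.173
G1 X144.905 Y38.561
G1 X153.082 Y32.620
G1 X163.188 Y32.620
G1 X171.365 Y38.561
G1 X174.488 Y48.173
M5
G0 X0.000 Y0.000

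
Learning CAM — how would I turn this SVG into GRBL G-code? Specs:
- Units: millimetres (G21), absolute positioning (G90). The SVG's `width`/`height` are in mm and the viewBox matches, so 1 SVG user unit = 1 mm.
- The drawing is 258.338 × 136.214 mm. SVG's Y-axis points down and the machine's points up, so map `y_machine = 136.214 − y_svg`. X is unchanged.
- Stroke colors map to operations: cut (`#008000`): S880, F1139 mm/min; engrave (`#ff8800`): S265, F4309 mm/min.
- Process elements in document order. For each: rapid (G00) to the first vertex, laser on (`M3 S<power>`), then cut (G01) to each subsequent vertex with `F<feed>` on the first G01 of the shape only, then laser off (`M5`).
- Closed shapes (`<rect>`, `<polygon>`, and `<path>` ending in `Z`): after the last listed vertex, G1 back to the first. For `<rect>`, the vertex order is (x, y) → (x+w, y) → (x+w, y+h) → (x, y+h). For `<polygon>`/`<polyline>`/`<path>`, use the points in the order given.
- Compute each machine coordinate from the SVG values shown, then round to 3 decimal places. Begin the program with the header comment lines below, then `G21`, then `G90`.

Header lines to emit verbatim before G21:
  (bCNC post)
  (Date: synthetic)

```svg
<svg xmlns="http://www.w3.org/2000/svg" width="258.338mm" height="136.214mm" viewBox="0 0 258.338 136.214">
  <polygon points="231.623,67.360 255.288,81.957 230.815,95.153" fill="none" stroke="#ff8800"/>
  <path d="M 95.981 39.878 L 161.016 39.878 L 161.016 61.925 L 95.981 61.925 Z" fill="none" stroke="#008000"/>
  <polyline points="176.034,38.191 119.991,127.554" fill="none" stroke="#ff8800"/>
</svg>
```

Since the viewBox matches the mm dimensions, user units are millimetres directly. The only transform is the Y-flip y_m = 136.214 − y_svg.

Shape 1 is a regular polygon drawn with `<polygon>`. Its stroke #ff8800 means engrave at S265, F4309. After flipping Y the toolpath is (231.623,68.854) → (255.288,54.257) → (230.815,41.061) → (231.623,68.854), returning to the start.

Shape 2 is a rectangle drawn with `<path>`. Its stroke #008000 means cut at S880, F1139. After flipping Y the toolpath is (95.981,96.336) → (161.016,96.336) → (161.016,74.289) → (95.981,74.289) → (95.981,96.336), returning to the start.

Shape 3 is a line segment drawn with `<polyline>`. Its stroke #ff8800 means engrave at S265, F4309. After flipping Y the toolpath is (176.034,98.023) → (119.991,8.660).

(bCNC post)
(Date: synthetic)
G21
G90
G00 X231.623 Y68.854
M3 S265
G01 X255.288 Y54.257 F4309
G01 X230.815 Y41.061
G01 X231.623 Y68.854
M5
G00 X95.981 Y96.336
M3 S880
G01 X161.016 Y96.336 F1139
G01 X161.016 Y74.289
G01 X95.981 Y74.289
G01 X95.981 Y96.336
M5
G00 X176.034 Y98.023
M3 S265
G01 X119.991 Y8.660 F4309
M5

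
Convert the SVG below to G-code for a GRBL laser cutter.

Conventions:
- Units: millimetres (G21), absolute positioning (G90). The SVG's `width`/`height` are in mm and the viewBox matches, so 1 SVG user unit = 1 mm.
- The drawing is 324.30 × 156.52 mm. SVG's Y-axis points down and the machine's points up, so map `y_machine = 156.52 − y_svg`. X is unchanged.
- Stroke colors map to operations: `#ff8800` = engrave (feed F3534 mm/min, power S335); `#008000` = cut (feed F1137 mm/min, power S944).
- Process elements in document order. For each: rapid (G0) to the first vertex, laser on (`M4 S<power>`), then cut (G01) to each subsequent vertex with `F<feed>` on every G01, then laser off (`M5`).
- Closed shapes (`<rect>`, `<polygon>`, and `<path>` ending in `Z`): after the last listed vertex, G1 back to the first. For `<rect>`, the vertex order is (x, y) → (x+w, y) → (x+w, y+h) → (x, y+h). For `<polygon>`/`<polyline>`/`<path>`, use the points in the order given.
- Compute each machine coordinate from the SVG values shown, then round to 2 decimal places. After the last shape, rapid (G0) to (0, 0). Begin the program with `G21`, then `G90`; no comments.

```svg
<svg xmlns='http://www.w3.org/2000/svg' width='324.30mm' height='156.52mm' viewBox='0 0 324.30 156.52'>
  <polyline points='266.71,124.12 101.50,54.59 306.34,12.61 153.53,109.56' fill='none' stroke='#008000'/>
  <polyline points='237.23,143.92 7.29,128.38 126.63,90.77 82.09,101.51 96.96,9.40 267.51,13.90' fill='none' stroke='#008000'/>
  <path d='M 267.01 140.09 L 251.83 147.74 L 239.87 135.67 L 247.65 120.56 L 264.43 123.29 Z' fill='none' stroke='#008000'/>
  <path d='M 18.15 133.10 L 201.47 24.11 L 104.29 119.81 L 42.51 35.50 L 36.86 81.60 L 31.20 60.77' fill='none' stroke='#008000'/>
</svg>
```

Since the viewBox matches the mm dimensions, user units are millimetres directly. The only transform is the Y-flip y_m = 156.52 − y_svg.

Shape 1 is a open polyline drawn with `<polyline>`. Its stroke #008000 means cut at S944, F1137. After flipping Y the toolpath is (266.71,32.40) → (101.50,101.93) → (306.34,143.91) → (153.53,46.96).

Shape 2 is a open polyline drawn with `<polyline>`. Its stroke #008000 means cut at S944, F1137. After flipping Y the toolpath is (237.23,12.60) → (7.29,28.14) → (126.63,65.75) → (82.09,55.01) → (96.96,147.12) → (267.51,142.62).

Shape 3 is a regular polygon drawn with `<path>`. Its stroke #008000 means cut at S944, F1137. After flipping Y the toolpath is (267.01,16.43) → (251.83,8.78) → (239.87,20.85) → (247.65,35.96) → (264.43,33.23) → (267.01,16.43), returning to the start.

Shape 4 is a open polyline drawn with `<path>`. Its stroke #008000 means cut at S944, F1137. After flipping Y the toolpath is (18.15,23.42) → (201.47,132.41) → (104.29,36.71) → (42.51,121.02) → (36.86,74.92) → (31.20,95.75).

G21
G90
G0 X266.71 Y32.40
M4 S944
G01 X101.50 Y101.93 F1137
G01 X306.34 Y143.91 F1137
G01 X153.53 Y46.96 F1137
M5
G0 X237.23 Y12.60
M4 S944
G01 X7.29 Y28.14 F1137
G01 X126.63 Y65.75 F1137
G01 X82.09 Y55.01 F1137
G01 X96.96 Y147.12 F1137
G01 X267.51 Y142.62 F1137
M5
G0 X267.01 Y16.43
M4 S944
G01 X251.83 Y8.78 F1137
G01 X239.87 Y20.85 F1137
G01 X247.65 Y35.96 F1137
G01 X264.43 Y33.23 F1137
G01 X267.01 Y16.43 F1137
M5
G0 X18.15 Y23.42
M4 S944
G01 X201.47 Y132.41 F1137
G01 X104.29 Y36.71 F1137
G01 X42.51 Y121.02 F1137
G01 X36.86 Y74.92 F1137
G01 X31.20 Y95.75 F1137
M5
G0 X0.00 Y0.00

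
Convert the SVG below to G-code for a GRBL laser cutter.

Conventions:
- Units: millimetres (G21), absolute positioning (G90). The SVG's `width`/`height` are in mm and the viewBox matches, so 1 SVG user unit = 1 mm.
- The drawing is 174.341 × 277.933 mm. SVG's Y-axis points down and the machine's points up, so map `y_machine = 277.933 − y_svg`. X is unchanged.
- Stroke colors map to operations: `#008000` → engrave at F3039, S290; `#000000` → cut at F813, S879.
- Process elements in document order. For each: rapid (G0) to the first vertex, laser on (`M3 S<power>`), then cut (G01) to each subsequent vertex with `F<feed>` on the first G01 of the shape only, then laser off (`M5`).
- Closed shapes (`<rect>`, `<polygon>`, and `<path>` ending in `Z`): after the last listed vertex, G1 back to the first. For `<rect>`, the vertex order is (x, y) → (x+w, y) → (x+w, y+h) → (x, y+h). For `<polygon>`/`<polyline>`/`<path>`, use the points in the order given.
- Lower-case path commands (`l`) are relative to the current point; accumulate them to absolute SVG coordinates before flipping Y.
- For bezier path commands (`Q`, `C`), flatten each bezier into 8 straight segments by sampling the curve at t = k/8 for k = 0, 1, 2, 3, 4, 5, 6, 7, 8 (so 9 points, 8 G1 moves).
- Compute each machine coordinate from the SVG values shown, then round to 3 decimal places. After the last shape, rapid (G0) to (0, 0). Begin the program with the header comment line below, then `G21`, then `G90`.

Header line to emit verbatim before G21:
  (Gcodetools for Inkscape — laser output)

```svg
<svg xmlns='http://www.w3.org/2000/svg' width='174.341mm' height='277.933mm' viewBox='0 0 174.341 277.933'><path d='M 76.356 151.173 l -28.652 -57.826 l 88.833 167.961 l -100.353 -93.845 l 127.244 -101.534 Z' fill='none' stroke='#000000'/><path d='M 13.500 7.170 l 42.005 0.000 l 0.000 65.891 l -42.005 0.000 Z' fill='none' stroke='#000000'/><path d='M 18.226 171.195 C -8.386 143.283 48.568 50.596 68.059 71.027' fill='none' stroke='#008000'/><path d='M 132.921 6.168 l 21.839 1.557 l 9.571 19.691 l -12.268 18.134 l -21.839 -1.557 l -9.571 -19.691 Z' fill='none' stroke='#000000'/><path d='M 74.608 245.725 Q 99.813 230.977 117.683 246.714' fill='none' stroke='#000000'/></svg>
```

Since the viewBox matches the mm dimensions, user units are millimetres directly. The only transform is the Y-flip y_m = 277.933 − y_svg.

Shape 1 is a closed polygon drawn with `<path>`. Its stroke #000000 means cut at S879, F813. After flipping Y the toolpath is (76.356,126.760) → (47.704,184.586) → (136.537,16.625) → (36.184,110.470) → (163.428,212.004) → (76.356,126.760), returning to the start.

Shape 2 is a rectangle drawn with `<path>`. Its stroke #000000 means cut at S879, F813. After flipping Y the toolpath is (13.500,270.763) → (55.505,270.763) → (55.505,204.872) → (13.500,204.872) → (13.500,270.763), returning to the start.

Shape 3 is a cubic bezier drawn with `<path>`. Its stroke #008000 means engrave at S290, F3039. After flipping Y the toolpath is (18.226,106.738) → (11.927,119.894) → (12.045,137.038) → (17.160,156.085) → (25.854,174.951) → (36.709,191.550) → (48.308,203.799) → (59.230,209.613) → (68.059,206.906).

Shape 4 is a regular polygon drawn with `<path>`. Its stroke #000000 means cut at S879, F813. After flipping Y the toolpath is (132.921,271.765) → (154.760,270.208) → (164.331,250.517) → (152.063,232.383) → (130.224,233.940) → (120.653,253.631) → (132.921,271.765), returning to the start.

Shape 5 is a quadratic bezier drawn with `<path>`. Its stroke #000000 means cut at S879, F813. After flipping Y the toolpath is (74.608,32.208) → (80.795,35.419) → (86.752,37.677) → (92.480,38.982) → (97.979,39.335) → (103.249,38.735) → (108.290,37.182) → (113.101,34.677) → (117.683,31.219).

(Gcodetools for Inkscape — laser output)
G21
G90
G0 X76.356 Y126.760
M3 S879
G01 X47.704 Y184.586 F813
G01 X136.537 Y16.625
G01 X36.184 Y110.470
G01 X163.428 Y212.004
G01 X76.356 Y126.760
M5
G0 X13.500 Y270.763
M3 S879
G01 X55.505 Y270.763 F813
G01 X55.505 Y204.872
G01 X13.500 Y204.872
G01 X13.500 Y270.763
M5
G0 X18.226 Y106.738
M3 S290
G01 X11.927 Y119.894 F3039
G01 X12.045 Y137.038
G01 X17.160 Y156.085
G01 X25.854 Y174.951
G01 X36.709 Y191.550
G01 X48.308 Y203.799
G01 X59.230 Y209.613
G01 X68.059 Y206.906
M5
G0 X132.921 Y271.765
M3 S879
G01 X154.760 Y270.208 F813
G01 X164.331 Y250.517
G01 X152.063 Y232.383
G01 X130.224 Y233.940
G01 X120.653 Y253.631
G01 X132.921 Y271.765
M5
G0 X74.608 Y32.208
M3 S879
G01 X80.795 Y35.419 F813
G01 X86.752 Y37.677
G01 X92.480 Y38.982
G01 X97.979 Y39.335
G01 X103.249 Y38.735
G01 X108.290 Y37.182
G01 X113.101 Y34.677
G01 X117.683 Y31.219
M5
G0 X0.000 Y0.000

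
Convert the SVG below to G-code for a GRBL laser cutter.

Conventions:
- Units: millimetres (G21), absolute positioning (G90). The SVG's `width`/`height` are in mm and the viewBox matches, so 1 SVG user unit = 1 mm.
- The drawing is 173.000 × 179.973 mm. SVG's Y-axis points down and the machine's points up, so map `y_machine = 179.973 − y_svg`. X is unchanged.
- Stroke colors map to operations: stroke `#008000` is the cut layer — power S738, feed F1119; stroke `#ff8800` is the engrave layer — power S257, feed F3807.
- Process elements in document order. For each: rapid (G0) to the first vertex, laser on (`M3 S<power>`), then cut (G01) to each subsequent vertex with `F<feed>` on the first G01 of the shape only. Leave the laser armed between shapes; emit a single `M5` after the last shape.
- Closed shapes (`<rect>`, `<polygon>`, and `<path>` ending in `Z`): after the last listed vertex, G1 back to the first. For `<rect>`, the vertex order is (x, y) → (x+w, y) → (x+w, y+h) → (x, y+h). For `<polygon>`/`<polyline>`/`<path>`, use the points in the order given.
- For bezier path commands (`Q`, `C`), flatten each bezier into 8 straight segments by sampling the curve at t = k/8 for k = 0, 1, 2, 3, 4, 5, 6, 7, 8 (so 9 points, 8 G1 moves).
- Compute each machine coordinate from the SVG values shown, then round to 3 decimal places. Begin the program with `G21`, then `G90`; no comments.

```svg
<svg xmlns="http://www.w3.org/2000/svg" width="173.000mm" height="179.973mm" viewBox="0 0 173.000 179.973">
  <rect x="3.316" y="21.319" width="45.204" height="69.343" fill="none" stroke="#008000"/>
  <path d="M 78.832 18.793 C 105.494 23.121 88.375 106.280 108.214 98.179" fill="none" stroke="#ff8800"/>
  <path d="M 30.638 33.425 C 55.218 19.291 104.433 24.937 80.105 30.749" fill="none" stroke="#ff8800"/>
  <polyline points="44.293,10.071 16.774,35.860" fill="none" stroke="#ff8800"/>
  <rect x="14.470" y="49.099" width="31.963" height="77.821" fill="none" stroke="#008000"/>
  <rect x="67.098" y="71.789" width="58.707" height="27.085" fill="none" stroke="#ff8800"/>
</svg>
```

G21
G90
G0 X3.316 Y158.654
M3 S738
G01 X48.520 Y158.654 F1119
G01 X48.520 Y89.311
G01 X3.316 Y89.311
G01 X3.316 Y158.654
G0 X78.832 Y161.180
M3 S257
G01 X86.936 Y156.194 F3807
G01 X91.881 Y145.811
G01 X94.614 Y132.024
G01 X96.082 Y116.826
G01 X97.229 Y102.211
G01 X99.003 Y90.172
G01 X102.349 Y82.702
G01 X108.214 Y81.794
G0 X30.638 Y146.548
M3 S257
G01 X40.819 Y150.959 F3807
G01 X52.158 Y153.746
G01 X63.506 Y155.138
G01 X73.712 Y155.366
G01 X81.625 Y154.658
G01 X86.096 Y153.245
G01 X85.972 Y151.357
G01 X80.105 Y149.224
G0 X44.293 Y169.902
M3 S257
G01 X16.774 Y144.113 F3807
G0 X14.470 Y130.874
M3 S738
G01 X46.433 Y130.874 F1119
G01 X46.433 Y53.053
G01 X14.470 Y53.053
G01 X14.470 Y130.874
G0 X67.098 Y108.184
M3 S257
G01 X125.805 Y108.184 F3807
G01 X125.805 Y81.099
G01 X67.098 Y81.099
G01 X67.098 Y108.184
M5

Since the viewBox matches the mm dimensions, user units are millimetres directly. The only transform is the Y-flip y_m = 179.973 − y_svg.

Shape 1 is a rectangle drawn with `<rect>`. Its stroke #008000 means cut at S738, F1119. After flipping Y the toolpath is (3.316,158.654) → (48.520,158.654) → (48.520,89.311) → (3.316,89.311) → (3.316,158.654), returning to the start.

Shape 2 is a cubic bezier drawn with `<path>`. Its stroke #ff8800 means engrave at S257, F3807. After flipping Y the toolpath is (78.832,161.180) → (86.936,156.194) → (91.881,145.811) → (94.614,132.024) → (96.082,116.826) → (97.229,102.211) → (99.003,90.172) → (102.349,82.702) → (108.214,81.794).

Shape 3 is a cubic bezier drawn with `<path>`. Its stroke #ff8800 means engrave at S257, F3807. After flipping Y the toolpath is (30.638,146.548) → (40.819,150.959) → (52.158,153.746) → (63.506,155.138) → (73.712,155.366) → (81.625,154.658) → (86.096,153.245) → (85.972,151.357) → (80.105,149.224).

Shape 4 is a line segment drawn with `<polyline>`. Its stroke #ff8800 means engrave at S257, F3807. After flipping Y the toolpath is (44.293,169.902) → (16.774,144.113).

Shape 5 is a rectangle drawn with `<rect>`. Its stroke #008000 means cut at S738, F1119. After flipping Y the toolpath is (14.470,130.874) → (46.433,130.874) → (46.433,53.053) → (14.470,53.053) → (14.470,130.874), returning to the start.

Shape 6 is a rectangle drawn with `<rect>`. Its stroke #ff8800 means engrave at S257, F3807. After flipping Y the toolpath is (67.098,108.184) → (125.805,108.184) → (125.805,81.099) → (67.098,81.099) → (67.098,108.184), returning to the start.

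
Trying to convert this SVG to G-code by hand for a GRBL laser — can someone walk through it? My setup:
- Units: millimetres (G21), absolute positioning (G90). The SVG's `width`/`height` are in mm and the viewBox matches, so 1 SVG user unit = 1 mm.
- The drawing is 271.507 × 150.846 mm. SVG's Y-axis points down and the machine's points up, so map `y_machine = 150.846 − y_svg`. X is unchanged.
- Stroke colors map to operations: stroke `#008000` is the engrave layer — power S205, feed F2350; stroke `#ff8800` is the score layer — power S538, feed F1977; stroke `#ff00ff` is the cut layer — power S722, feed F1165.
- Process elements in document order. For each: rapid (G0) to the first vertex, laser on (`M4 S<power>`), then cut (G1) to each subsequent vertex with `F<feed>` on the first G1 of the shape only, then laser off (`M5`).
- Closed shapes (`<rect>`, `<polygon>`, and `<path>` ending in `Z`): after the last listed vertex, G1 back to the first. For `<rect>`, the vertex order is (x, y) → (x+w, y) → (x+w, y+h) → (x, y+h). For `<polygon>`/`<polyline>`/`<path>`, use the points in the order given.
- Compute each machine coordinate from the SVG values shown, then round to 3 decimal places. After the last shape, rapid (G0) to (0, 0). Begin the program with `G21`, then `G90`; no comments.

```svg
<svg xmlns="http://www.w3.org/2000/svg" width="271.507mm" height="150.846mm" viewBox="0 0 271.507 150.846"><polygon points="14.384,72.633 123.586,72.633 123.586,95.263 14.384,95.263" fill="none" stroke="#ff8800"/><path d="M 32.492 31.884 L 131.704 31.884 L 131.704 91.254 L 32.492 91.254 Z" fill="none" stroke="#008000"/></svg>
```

1 u = 1 mm; y_m = 150.846 − y.

[1] `<polygon>` rectangle, #ff8800→score S538 F1977: (14.384,78.213) → (123.586,78.213) → (123.586,55.583) → (14.384,55.583) → (14.384,78.213) (closed)

[2] `<path>` rectangle, #008000→engrave S205 F2350: (32.492,118.962) → (131.704,118.962) → (131.704,59.592) → (32.492,59.592) → (32.492,118.962) (closed)

G21
G90
G0 X14.384 Y78.213
M4 S538
G1 X123.586 Y78.213 F1977
G1 X123.586 Y55.583
G1 X14.384 Y55.583
G1 X14.384 Y78.213
M5
G0 X32.492 Y118.962
M4 S205
G1 X131.704 Y118.962 F2350
G1 X131.704 Y59.592
G1 X32.492 Y59.592
G1 X32.492 Y118.962
M5
G0 X0.000 Y0.000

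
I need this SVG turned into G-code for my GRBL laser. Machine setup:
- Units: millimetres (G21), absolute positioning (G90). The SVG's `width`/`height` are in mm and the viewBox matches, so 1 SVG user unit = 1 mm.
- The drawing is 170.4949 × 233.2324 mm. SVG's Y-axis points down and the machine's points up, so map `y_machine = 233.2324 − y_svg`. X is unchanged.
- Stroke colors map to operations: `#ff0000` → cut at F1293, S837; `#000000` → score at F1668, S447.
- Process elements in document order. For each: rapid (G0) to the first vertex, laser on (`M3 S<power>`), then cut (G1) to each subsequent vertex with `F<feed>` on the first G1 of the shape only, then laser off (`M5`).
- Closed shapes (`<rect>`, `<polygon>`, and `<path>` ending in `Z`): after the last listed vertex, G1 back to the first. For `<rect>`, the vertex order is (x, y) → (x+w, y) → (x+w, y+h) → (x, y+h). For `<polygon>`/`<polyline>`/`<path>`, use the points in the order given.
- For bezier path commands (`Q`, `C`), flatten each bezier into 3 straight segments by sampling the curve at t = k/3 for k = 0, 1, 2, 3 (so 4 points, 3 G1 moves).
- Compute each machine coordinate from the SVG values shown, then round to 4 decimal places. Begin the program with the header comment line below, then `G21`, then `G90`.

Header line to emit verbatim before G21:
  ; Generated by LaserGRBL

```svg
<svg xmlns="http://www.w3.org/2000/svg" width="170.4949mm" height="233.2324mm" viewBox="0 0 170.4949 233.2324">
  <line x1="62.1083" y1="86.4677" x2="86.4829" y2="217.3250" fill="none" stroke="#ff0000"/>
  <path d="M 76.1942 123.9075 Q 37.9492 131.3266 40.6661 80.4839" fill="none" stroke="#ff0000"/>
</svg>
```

Since the viewBox matches the mm dimensions, user units are millimetres directly. The only transform is the Y-flip y_m = 233.2324 − y_svg.

Shape 1 is a line segment drawn with `<line>`. Its stroke #ff0000 means cut at S837, F1293. After flipping Y the toolpath is (62.1083,146.7647) → (86.4829,15.9074).

Shape 2 is a quadratic bezier drawn with `<path>`. Its stroke #ff0000 means cut at S837, F1293. After flipping Y the toolpath is (76.1942,109.3249) → (55.2489,110.8524) → (43.4062,125.3269) → (40.6661,152.7485).

; Generated by LaserGRBL
G21
G90
G0 X62.1083 Y146.7647
M3 S837
G1 X86.4829 Y15.9074 F1293
M5
G0 X76.1942 Y109.3249
M3 S837
G1 X55.2489 Y110.8524 F1293
G1 X43.4062 Y125.3269
G1 X40.6661 Y152.7485
M5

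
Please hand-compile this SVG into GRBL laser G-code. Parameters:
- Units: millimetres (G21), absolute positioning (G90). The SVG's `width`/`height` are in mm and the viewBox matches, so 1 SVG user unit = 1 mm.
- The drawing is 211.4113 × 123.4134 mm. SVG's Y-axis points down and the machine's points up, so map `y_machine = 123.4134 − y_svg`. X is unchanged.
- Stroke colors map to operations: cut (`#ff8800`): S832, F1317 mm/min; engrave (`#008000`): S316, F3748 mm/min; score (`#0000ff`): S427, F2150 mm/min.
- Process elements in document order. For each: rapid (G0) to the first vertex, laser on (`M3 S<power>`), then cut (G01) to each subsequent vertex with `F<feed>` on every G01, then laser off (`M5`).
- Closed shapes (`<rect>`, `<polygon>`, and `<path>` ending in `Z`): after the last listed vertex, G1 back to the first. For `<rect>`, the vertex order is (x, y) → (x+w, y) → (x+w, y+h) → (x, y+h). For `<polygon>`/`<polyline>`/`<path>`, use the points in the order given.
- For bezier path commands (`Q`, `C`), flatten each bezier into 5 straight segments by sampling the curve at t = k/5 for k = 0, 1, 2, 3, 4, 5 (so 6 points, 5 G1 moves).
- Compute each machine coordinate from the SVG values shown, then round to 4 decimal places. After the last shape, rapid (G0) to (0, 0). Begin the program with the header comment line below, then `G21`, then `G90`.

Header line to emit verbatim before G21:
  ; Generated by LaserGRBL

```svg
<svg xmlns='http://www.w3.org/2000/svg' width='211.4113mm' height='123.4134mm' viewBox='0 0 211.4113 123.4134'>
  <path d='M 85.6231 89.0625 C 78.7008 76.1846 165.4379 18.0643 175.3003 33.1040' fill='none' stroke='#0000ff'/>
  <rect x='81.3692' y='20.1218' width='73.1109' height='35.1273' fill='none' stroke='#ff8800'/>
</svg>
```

Since the viewBox matches the mm dimensions, user units are millimetres directly. The only transform is the Y-flip y_m = 123.4134 − y_svg.

Shape 1 is a cubic bezier drawn with `<path>`. Its stroke #0000ff means score at S427, F2150. After flipping Y the toolpath is (85.6231,34.3509) → (91.3446,46.5595) → (111.3587,63.9430) → (137.4797,80.8180) → (161.5222,91.5012) → (175.3003,90.3094).

Shape 2 is a rectangle drawn with `<rect>`. Its stroke #ff8800 means cut at S832, F1317. After flipping Y the toolpath is (81.3692,103.2916) → (154.4801,103.2916) → (154.4801,68.1643) → (81.3692,68.1643) → (81.3692,103.2916), returning to the start.

; Generated by LaserGRBL
G21
G90
G0 X85.6231 Y34.3509
M3 S427
G01 X91.3446 Y46.5595 F2150
G01 X111.3587 Y63.9430 F2150
G01 X137.4797 Y80.8180 F2150
G01 X161.5222 Y91.5012 F2150
G01 X175.3003 Y90.3094 F2150
M5
G0 X81.3692 Y103.2916
M3 S832
G01 X154.4801 Y103.2916 F1317
G01 X154.4801 Y68.1643 F1317
G01 X81.3692 Y68.1643 F1317
G01 X81.3692 Y103.2916 F1317
M5
G0 X0.0000 Y0.0000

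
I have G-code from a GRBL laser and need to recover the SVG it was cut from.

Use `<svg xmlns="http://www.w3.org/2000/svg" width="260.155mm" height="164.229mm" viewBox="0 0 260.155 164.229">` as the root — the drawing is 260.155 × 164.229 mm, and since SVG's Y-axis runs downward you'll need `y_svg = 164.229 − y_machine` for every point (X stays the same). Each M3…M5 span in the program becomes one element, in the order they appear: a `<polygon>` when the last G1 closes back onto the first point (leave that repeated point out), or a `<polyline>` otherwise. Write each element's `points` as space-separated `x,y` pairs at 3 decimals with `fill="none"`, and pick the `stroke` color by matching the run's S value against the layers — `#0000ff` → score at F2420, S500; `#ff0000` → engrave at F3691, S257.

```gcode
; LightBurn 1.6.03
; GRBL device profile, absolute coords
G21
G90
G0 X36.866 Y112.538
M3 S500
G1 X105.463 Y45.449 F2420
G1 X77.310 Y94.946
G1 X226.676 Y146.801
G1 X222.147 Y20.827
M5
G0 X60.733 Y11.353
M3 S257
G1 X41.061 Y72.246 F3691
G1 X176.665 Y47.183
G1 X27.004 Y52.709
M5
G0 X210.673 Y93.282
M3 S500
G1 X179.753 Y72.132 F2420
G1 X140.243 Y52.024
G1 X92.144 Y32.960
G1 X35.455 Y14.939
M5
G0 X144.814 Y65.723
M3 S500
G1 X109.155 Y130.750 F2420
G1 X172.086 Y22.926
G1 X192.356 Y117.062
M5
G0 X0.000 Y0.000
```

<svg xmlns="http://www.w3.org/2000/svg" width="260.155mm" height="164.229mm" viewBox="0 0 260.155 164.229">
  <polyline points="36.866,51.691 105.463,118.780 77.310,69.283 226.676,17.428 222.147,143.402" fill="none" stroke="#0000ff"/>
  <polyline points="60.733,152.876 41.061,91.983 176.665,117.046 27.004,111.520" fill="none" stroke="#ff0000"/>
  <polyline points="210.673,70.947 179.753,92.097 140.243,112.205 92.144,131.269 35.455,149.290" fill="none" stroke="#0000ff"/>
  <polyline points="144.814,98.506 109.155,33.479 172.086,141.303 192.356,47.167" fill="none" stroke="#0000ff"/>
</svg>

y_svg = 164.229 − y_m.

[1] S500→`#0000ff` (score); open run; points: 36.866,51.691 105.463,118.780 77.310,69.283 226.676,17.428 222.147,143.402

[2] S257→`#ff0000` (engrave); open run; points: 60.733,152.876 41.061,91.983 176.665,117.046 27.004,111.520

[3] S500→`#0000ff` (score); open run; points: 210.673,70.947 179.753,92.097 140.243,112.205 92.144,131.269 35.455,149.290

[4] S500→`#0000ff` (score); open run; points: 144.814,98.506 109.155,33.479 172.086,141.303 192.356,47.167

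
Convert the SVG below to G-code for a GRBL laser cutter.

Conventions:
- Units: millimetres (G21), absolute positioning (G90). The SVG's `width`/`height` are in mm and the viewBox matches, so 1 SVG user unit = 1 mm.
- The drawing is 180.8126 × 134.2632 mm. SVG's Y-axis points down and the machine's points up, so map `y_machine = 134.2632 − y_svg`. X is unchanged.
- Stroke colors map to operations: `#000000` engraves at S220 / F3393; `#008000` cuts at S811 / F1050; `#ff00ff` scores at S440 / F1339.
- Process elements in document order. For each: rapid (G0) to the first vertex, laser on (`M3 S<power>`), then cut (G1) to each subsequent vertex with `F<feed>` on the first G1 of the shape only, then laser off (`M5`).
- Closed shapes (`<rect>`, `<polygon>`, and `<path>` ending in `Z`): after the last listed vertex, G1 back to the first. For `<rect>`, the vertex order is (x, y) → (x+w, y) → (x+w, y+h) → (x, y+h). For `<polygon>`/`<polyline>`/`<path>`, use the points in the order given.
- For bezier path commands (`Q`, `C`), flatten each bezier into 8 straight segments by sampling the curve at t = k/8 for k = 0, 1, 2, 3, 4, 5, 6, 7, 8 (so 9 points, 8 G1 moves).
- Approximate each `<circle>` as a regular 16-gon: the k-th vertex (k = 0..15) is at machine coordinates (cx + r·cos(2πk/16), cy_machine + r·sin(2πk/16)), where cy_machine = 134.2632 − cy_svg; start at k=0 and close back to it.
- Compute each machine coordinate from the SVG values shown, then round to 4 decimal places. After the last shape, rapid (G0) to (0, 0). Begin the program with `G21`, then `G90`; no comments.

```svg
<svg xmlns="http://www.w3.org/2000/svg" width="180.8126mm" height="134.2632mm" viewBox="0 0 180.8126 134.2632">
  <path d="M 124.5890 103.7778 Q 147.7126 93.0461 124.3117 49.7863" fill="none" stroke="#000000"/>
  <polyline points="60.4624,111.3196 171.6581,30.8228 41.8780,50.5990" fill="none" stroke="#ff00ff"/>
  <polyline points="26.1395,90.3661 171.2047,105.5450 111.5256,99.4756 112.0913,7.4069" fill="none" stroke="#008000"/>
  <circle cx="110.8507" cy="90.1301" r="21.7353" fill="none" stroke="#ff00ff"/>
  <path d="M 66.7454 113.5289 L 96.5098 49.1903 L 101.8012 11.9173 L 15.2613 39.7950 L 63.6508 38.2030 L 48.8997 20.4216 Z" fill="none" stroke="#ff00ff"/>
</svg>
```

Since the viewBox matches the mm dimensions, user units are millimetres directly. The only transform is the Y-flip y_m = 134.2632 − y_svg.

Shape 1 is a quadratic bezier drawn with `<path>`. Its stroke #000000 means engrave at S220, F3393. After flipping Y the toolpath is (124.5890,30.4854) → (129.6430,33.6766) → (133.2430,37.8843) → (135.3892,43.1084) → (136.0815,49.3491) → (135.3199,56.6063) → (133.1044,64.8800) → (129.4350,74.1702) → (124.3117,84.4769).

Shape 2 is a open polyline drawn with `<polyline>`. Its stroke #ff00ff means score at S440, F1339. After flipping Y the toolpath is (60.4624,22.9436) → (171.6581,103.4404) → (41.8780,83.6642).

Shape 3 is a open polyline drawn with `<polyline>`. Its stroke #008000 means cut at S811, F1050. After flipping Y the toolpath is (26.1395,43.8971) → (171.2047,28.7182) → (111.5256,34.7876) → (112.0913,126.8563).

Shape 4 is a circle drawn with `<circle>`. Its stroke #ff00ff means score at S440, F1339. After flipping Y the toolpath is (132.5860,44.1331) → (130.9315,52.4508) → (126.2199,59.5023) → (119.1684,64.2139) → (110.8507,65.8684) → (102.5330,64.2139) → (95.4815,59.5023) → (90.7699,52.4508) → (89.1154,44.1331) → (90.7699,35.8154) → (95.4815,28.7639) → (102.5330,24.0523) → (110.8507,22.3978) → (119.1684,24.0523) → (126.2199,28.7639) → (130.9315,35.8154) → (132.5860,44.1331), returning to the start.

Shape 5 is a closed polygon drawn with `<path>`. Its stroke #ff00ff means score at S440, F1339. After flipping Y the toolpath is (66.7454,20.7343) → (96.5098,85.0729) → (101.8012,122.3459) → (15.2613,94.4682) → (63.6508,96.0602) → (48.8997,113.8416) → (66.7454,20.7343), returning to the start.

G21
G90
G0 X124.5890 Y30.4854
M3 S220
G1 X129.6430 Y33.6766 F3393
G1 X133.2430 Y37.8843
G1 X135.3892 Y43.1084
G1 X136.0815 Y49.3491
G1 X135.3199 Y56.6063
G1 X133.1044 Y64.8800
G1 X129.4350 Y74.1702
G1 X124.3117 Y84.4769
M5
G0 X60.4624 Y22.9436
M3 S440
G1 X171.6581 Y103.4404 F1339
G1 X41.8780 Y83.6642
M5
G0 X26.1395 Y43.8971
M3 S811
G1 X171.2047 Y28.7182 F1050
G1 X111.5256 Y34.7876
G1 X112.0913 Y126.8563
M5
G0 X132.5860 Y44.1331
M3 S440
G1 X130.9315 Y52.4508 F1339
G1 X126.2199 Y59.5023
G1 X119.1684 Y64.2139
G1 X110.8507 Y65.8684
G1 X102.5330 Y64.2139
G1 X95.4815 Y59.5023
G1 X90.7699 Y52.4508
G1 X89.1154 Y44.1331
G1 X90.7699 Y35.8154
G1 X95.4815 Y28.7639
G1 X102.5330 Y24.0523
G1 X110.8507 Y22.3978
G1 X119.1684 Y24.0523
G1 X126.2199 Y28.7639
G1 X130.9315 Y35.8154
G1 X132.5860 Y44.1331
M5
G0 X66.7454 Y20.7343
M3 S440
G1 X96.5098 Y85.0729 F1339
G1 X101.8012 Y122.3459
G1 X15.2613 Y94.4682
G1 X63.6508 Y96.0602
G1 X48.8997 Y113.8416
G1 X66.7454 Y20.7343
M5
G0 X0.0000 Y0.0000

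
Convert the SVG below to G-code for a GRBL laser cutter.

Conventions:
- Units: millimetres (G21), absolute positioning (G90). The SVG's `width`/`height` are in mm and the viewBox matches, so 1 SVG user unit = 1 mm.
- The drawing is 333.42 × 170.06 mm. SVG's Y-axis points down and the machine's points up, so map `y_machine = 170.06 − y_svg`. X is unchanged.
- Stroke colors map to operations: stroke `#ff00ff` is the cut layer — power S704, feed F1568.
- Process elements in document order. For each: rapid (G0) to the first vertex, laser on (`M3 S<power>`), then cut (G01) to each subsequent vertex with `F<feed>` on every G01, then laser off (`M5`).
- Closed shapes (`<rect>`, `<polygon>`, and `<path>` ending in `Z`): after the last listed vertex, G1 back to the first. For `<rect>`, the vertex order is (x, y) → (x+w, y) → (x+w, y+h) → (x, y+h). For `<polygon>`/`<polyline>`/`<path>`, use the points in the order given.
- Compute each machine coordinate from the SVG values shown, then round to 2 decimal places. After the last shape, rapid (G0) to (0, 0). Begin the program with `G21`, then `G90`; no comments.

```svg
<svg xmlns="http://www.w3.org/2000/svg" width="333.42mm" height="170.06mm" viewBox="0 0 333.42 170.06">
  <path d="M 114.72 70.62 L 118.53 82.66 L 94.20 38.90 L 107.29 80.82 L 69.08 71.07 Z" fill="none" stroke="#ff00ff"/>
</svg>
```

viewBox `0 0 333.42 170.06` with mm width/height → 1 unit = 1 mm. Flip: y_m = 170.06 − y_svg.

**Shape 1** — `<path>` closed polygon, stroke `#ff00ff` → cut (S704, F1568). Machine vertices: (114.72,99.44) → (118.53,87.40) → (94.20,131.16) → (107.29,89.24) → (69.08,98.99) → (114.72,99.44). Closed: final G1 returns to the first vertex.

G21
G90
G0 X114.72 Y99.44
M3 S704
G01 X118.53 Y87.40 F1568
G01 X94.20 Y131.16 F1568
G01 X107.29 Y89.24 F1568
G01 X69.08 Y98.99 F1568
G01 X114.72 Y99.44 F1568
M5
G0 X0.00 Y0.00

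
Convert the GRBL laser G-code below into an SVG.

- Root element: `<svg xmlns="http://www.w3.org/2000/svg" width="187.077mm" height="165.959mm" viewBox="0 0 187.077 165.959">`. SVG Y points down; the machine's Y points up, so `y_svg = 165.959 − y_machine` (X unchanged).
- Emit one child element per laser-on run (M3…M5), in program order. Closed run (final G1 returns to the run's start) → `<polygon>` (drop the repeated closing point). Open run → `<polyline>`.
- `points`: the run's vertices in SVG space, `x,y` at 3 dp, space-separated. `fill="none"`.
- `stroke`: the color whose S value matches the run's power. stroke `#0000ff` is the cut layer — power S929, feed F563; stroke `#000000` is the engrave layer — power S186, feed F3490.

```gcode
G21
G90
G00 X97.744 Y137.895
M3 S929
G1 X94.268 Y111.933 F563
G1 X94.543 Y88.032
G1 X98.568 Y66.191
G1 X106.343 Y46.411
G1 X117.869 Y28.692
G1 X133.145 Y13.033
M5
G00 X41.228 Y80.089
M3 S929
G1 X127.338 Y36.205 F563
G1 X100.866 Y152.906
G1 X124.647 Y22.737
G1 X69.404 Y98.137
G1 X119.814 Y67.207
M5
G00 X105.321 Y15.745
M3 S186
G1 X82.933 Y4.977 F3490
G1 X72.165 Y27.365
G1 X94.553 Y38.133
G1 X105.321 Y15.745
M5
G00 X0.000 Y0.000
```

Each laser-on run becomes one SVG element. Flip Y back into SVG space with y_svg = 165.959 − y_machine.

Run 1: S929 ⇒ cut layer `#0000ff`. The run is open, so emit a `<polyline>` with points (Y-flipped): 97.744,28.064 94.268,54.026 94.543,77.927 98.568,99.768 106.343,119.548 117.869,137.267 133.145,152.926.

Run 2: S929 ⇒ cut layer `#0000ff`. The run is open, so emit a `<polyline>` with points (Y-flipped): 41.228,85.870 127.338,129.754 100.866,13.053 124.647,143.222 69.404,67.822 119.814,98.752.

Run 3: S186 ⇒ engrave layer `#000000`. The run returns to its start, so emit a `<polygon>` with points (Y-flipped): 105.321,150.214 82.933,160.982 72.165,138.594 94.553,127.826.

<svg xmlns="http://www.w3.org/2000/svg" width="187.077mm" height="165.959mm" viewBox="0 0 187.077 165.959">
  <polyline points="97.744,28.064 94.268,54.026 94.543,77.927 98.568,99.768 106.343,119.548 117.869,137.267 133.145,152.926" fill="none" stroke="#0000ff"/>
  <polyline points="41.228,85.870 127.338,129.754 100.866,13.053 124.647,143.222 69.404,67.822 119.814,98.752" fill="none" stroke="#0000ff"/>
  <polygon points="105.321,150.214 82.933,160.982 72.165,138.594 94.553,127.826" fill="none" stroke="#000000"/>
</svg>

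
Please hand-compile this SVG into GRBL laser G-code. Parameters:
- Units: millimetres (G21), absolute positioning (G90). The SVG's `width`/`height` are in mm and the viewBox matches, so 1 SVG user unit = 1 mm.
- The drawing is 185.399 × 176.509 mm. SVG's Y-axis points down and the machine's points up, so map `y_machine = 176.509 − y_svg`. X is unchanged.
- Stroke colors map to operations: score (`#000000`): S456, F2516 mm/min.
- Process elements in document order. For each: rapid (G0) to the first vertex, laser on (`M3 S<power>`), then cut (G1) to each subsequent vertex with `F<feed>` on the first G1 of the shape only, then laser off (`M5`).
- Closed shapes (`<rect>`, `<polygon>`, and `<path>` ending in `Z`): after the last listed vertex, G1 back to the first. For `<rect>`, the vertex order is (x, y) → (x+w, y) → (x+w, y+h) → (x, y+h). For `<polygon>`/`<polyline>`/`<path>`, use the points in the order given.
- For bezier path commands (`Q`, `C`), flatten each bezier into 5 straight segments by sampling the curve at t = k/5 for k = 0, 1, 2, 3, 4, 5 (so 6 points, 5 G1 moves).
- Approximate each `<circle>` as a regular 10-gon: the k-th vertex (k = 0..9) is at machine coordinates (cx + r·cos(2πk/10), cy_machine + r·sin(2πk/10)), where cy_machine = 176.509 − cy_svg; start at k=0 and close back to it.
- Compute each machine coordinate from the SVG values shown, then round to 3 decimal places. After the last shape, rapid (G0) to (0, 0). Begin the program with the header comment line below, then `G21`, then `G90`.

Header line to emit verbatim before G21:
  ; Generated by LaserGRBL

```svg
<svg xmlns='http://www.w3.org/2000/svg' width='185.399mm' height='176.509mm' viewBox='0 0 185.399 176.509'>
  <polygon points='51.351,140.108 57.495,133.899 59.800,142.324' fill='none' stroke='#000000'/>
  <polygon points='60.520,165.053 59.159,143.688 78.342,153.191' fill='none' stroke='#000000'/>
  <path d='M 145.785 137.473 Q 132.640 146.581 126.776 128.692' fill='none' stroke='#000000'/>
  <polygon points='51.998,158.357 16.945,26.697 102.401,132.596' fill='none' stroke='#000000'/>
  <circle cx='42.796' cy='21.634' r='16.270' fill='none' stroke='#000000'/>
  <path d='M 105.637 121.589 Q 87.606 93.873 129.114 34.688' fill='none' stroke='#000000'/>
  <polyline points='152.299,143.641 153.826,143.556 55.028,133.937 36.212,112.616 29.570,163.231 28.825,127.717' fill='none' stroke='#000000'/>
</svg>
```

; Generated by LaserGRBL
G21
G90
G0 X51.351 Y36.401
M3 S456
G1 X57.495 Y42.610 F2516
G1 X59.800 Y34.185
G1 X51.351 Y36.401
M5
G0 X60.520 Y11.456
M3 S456
G1 X59.159 Y32.821 F2516
G1 X78.342 Y23.318
G1 X60.520 Y11.456
M5
G0 X145.785 Y39.036
M3 S456
G1 X140.818 Y36.473 F2516
G1 X136.434 Y36.069
G1 X132.632 Y37.825
G1 X129.413 Y41.741
G1 X126.776 Y47.817
M5
G0 X51.998 Y18.152
M3 S456
G1 X16.945 Y149.812 F2516
G1 X102.401 Y43.913
G1 X51.998 Y18.152
M5
G0 X59.066 Y154.875
M3 S456
G1 X55.959 Y164.438 F2516
G1 X47.824 Y170.349
G1 X37.768 Y170.349
G1 X29.633 Y164.438
G1 X26.526 Y154.875
G1 X29.633 Y145.312
G1 X37.768 Y139.401
G1 X47.824 Y139.401
G1 X55.959 Y145.312
G1 X59.066 Y154.875
M5
G0 X105.637 Y54.920
M3 S456
G1 X100.806 Y67.265 F2516
G1 X100.738 Y82.128
G1 X105.434 Y99.508
G1 X114.892 Y119.406
G1 X129.114 Y141.821
M5
G0 X152.299 Y32.868
M3 S456
G1 X153.826 Y32.953 F2516
G1 X55.028 Y42.572
G1 X36.212 Y63.893
G1 X29.570 Y13.278
G1 X28.825 Y48.792
M5
G0 X0.000 Y0.000

viewBox `0 0 185.399 176.509` with mm width/height → 1 unit = 1 mm. Flip: y_m = 176.509 − y_svg.

**Shape 1** — `<polygon>` regular polygon, stroke `#000000` → score (S456, F2516). Machine vertices: (51.351,36.401) → (57.495,42.610) → (59.800,34.185) → (51.351,36.401). Closed: final G1 returns to the first vertex.

**Shape 2** — `<polygon>` regular polygon, stroke `#000000` → score (S456, F2516). Machine vertices: (60.520,11.456) → (59.159,32.821) → (78.342,23.318) → (60.520,11.456). Closed: final G1 returns to the first vertex.

**Shape 3** — `<path>` quadratic bezier, stroke `#000000` → score (S456, F2516). Control points (SVG): P0=(145.785,137.473), P1=(132.640,146.581), P2=(126.776,128.692); sampled at t=k/5. Machine vertices: (145.785,39.036) → (140.818,36.473) → (136.434,36.069) → (132.632,37.825) → (129.413,41.741) → (126.776,47.817). Open path.

**Shape 4** — `<polygon>` closed polygon, stroke `#000000` → score (S456, F2516). Machine vertices: (51.998,18.152) → (16.945,149.812) → (102.401,43.913) → (51.998,18.152). Closed: final G1 returns to the first vertex.

**Shape 5** — `<circle>` circle, stroke `#000000` → score (S456, F2516). Machine vertices: (59.066,154.875) → (55.959,164.438) → (47.824,170.349) → (37.768,170.349) → (29.633,164.438) → (26.526,154.875) → (29.633,145.312) → (37.768,139.401) → (47.824,139.401) → (55.959,145.312) → (59.066,154.875). Closed: final G1 returns to the first vertex.

**Shape 6** — `<path>` quadratic bezier, stroke `#000000` → score (S456, F2516). Control points (SVG): P0=(105.637,121.589), P1=(87.606,93.873), P2=(129.114,34.688); sampled at t=k/5. Machine vertices: (105.637,54.920) → (100.806,67.265) → (100.738,82.128) → (105.434,99.508) → (114.892,119.406) → (129.114,141.821). Open path.

**Shape 7** — `<polyline>` open polyline, stroke `#000000` → score (S456, F2516). Machine vertices: (152.299,32.868) → (153.826,32.953) → (55.028,42.572) → (36.212,63.893) → (29.570,13.278) → (28.825,48.792). Open path.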